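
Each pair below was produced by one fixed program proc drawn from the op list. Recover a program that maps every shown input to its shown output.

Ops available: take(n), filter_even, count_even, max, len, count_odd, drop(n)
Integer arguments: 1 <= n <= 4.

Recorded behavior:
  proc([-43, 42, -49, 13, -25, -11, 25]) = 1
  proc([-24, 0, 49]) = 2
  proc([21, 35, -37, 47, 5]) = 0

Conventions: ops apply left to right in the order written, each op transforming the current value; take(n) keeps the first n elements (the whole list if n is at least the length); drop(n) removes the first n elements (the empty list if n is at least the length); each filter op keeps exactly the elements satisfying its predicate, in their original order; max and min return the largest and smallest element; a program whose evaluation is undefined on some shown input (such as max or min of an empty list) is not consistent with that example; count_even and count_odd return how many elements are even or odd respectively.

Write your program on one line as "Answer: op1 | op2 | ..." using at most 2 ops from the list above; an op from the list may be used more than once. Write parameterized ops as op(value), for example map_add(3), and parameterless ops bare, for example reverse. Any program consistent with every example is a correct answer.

filter_even | len

Check, running the answer program on each example:
  [-43, 42, -49, 13, -25, -11, 25] -> [42] -> 1
  [-24, 0, 49] -> [-24, 0] -> 2
  [21, 35, -37, 47, 5] -> [] -> 0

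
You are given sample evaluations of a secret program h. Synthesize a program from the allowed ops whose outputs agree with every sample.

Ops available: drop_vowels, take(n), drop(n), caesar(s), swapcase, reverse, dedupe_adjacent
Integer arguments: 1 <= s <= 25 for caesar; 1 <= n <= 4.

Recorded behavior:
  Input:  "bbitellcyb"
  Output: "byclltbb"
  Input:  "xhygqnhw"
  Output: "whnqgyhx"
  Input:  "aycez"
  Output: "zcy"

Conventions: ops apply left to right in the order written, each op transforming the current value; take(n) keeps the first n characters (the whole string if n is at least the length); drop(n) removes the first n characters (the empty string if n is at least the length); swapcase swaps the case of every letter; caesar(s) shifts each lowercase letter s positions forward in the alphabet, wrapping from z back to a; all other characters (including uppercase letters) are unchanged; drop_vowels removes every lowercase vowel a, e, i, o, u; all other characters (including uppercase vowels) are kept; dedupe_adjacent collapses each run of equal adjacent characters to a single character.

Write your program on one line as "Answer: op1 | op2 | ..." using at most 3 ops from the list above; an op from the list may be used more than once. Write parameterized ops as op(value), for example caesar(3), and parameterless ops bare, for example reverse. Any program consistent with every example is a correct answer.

drop_vowels | reverse

Check, running the answer program on each example:
  "bbitellcyb" -> "bbtllcyb" -> "byclltbb"
  "xhygqnhw" -> "xhygqnhw" -> "whnqgyhx"
  "aycez" -> "ycz" -> "zcy"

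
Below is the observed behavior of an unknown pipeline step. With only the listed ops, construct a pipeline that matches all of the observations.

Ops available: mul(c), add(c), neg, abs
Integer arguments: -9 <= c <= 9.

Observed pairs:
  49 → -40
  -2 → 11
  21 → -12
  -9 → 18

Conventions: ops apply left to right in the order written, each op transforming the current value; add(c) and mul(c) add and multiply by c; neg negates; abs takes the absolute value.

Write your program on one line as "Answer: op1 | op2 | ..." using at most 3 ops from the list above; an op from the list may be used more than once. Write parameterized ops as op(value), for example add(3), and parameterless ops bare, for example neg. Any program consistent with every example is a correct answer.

neg | add(7) | add(2)

Check, running the answer program on each example:
  49 -> -49 -> -42 -> -40
  -2 -> 2 -> 9 -> 11
  21 -> -21 -> -14 -> -12
  -9 -> 9 -> 16 -> 18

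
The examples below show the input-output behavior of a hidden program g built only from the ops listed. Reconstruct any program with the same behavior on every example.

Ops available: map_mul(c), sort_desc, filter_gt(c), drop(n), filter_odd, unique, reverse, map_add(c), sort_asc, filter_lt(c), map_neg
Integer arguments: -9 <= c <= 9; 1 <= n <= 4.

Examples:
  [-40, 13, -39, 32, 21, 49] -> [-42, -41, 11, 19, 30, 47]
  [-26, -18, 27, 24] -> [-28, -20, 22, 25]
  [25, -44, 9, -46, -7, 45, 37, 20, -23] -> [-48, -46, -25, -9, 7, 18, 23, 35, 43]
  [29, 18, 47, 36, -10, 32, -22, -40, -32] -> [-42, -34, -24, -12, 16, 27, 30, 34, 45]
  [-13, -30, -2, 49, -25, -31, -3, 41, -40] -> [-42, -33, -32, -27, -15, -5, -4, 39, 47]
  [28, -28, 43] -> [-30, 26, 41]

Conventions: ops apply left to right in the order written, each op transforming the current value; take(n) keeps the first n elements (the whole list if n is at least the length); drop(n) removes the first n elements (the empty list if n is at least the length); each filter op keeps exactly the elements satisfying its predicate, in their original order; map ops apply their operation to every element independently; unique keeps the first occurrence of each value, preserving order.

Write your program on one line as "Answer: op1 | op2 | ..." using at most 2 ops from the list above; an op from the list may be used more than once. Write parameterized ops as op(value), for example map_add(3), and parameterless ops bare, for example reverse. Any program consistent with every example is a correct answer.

map_add(-2) | sort_asc

Check, running the answer program on each example:
  [-40, 13, -39, 32, 21, 49] -> [-42, 11, -41, 30, 19, 47] -> [-42, -41, 11, 19, 30, 47]
  [-26, -18, 27, 24] -> [-28, -20, 25, 22] -> [-28, -20, 22, 25]
  [25, -44, 9, -46, -7, 45, 37, 20, -23] -> [23, -46, 7, -48, -9, 43, 35, 18, -25] -> [-48, -46, -25, -9, 7, 18, 23, 35, 43]
  [29, 18, 47, 36, -10, 32, -22, -40, -32] -> [27, 16, 45, 34, -12, 30, -24, -42, -34] -> [-42, -34, -24, -12, 16, 27, 30, 34, 45]
  [-13, -30, -2, 49, -25, -31, -3, 41, -40] -> [-15, -32, -4, 47, -27, -33, -5, 39, -42] -> [-42, -33, -32, -27, -15, -5, -4, 39, 47]
  [28, -28, 43] -> [26, -30, 41] -> [-30, 26, 41]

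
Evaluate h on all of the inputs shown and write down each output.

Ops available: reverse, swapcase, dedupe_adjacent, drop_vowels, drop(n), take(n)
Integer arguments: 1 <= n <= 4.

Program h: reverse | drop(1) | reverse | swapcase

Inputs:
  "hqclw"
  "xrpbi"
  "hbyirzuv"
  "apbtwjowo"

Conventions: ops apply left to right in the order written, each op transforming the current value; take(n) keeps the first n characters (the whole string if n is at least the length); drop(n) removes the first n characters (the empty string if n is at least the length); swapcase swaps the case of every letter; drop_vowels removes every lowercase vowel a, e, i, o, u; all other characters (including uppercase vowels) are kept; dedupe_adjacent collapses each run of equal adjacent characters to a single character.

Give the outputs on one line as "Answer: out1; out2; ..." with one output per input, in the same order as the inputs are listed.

Execution, op by op:
  "hqclw" -> "wlcqh" -> "lcqh" -> "hqcl" -> "HQCL"
  "xrpbi" -> "ibprx" -> "bprx" -> "xrpb" -> "XRPB"
  "hbyirzuv" -> "vuzriybh" -> "uzriybh" -> "hbyirzu" -> "HBYIRZU"
  "apbtwjowo" -> "owojwtbpa" -> "wojwtbpa" -> "apbtwjow" -> "APBTWJOW"

"HQCL"; "XRPB"; "HBYIRZU"; "APBTWJOW"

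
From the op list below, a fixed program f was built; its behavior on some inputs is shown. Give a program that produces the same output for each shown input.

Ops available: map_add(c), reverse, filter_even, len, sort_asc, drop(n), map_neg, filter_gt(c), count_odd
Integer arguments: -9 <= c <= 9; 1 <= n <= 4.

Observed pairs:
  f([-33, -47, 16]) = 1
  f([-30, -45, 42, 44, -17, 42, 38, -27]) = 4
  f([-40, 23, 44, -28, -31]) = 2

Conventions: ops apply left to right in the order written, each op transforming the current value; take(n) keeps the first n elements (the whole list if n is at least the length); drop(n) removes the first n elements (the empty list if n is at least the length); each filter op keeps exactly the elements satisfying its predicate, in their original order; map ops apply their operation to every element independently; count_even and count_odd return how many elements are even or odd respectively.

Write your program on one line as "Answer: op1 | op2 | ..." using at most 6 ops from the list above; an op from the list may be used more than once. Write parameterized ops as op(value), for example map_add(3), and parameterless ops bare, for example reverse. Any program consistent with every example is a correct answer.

reverse | sort_asc | reverse | filter_gt(9) | reverse | len

Check, running the answer program on each example:
  [-33, -47, 16] -> [16, -47, -33] -> [-47, -33, 16] -> [16, -33, -47] -> [16] -> [16] -> 1
  [-30, -45, 42, 44, -17, 42, 38, -27] -> [-27, 38, 42, -17, 44, 42, -45, -30] -> [-45, -30, -27, -17, 38, 42, 42, 44] -> [44, 42, 42, 38, -17, -27, -30, -45] -> [44, 42, 42, 38] -> [38, 42, 42, 44] -> 4
  [-40, 23, 44, -28, -31] -> [-31, -28, 44, 23, -40] -> [-40, -31, -28, 23, 44] -> [44, 23, -28, -31, -40] -> [44, 23] -> [23, 44] -> 2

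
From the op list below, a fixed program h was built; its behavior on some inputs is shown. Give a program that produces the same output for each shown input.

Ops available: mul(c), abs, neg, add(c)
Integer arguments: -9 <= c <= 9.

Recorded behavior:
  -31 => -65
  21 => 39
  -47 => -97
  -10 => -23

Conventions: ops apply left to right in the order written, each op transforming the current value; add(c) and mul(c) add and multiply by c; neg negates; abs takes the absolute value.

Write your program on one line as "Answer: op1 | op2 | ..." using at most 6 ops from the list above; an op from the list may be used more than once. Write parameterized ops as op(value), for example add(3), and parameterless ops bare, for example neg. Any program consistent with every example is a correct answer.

neg | mul(-2) | neg | add(3) | mul(-1)

Check, running the answer program on each example:
  -31 -> 31 -> -62 -> 62 -> 65 -> -65
  21 -> -21 -> 42 -> -42 -> -39 -> 39
  -47 -> 47 -> -94 -> 94 -> 97 -> -97
  -10 -> 10 -> -20 -> 20 -> 23 -> -23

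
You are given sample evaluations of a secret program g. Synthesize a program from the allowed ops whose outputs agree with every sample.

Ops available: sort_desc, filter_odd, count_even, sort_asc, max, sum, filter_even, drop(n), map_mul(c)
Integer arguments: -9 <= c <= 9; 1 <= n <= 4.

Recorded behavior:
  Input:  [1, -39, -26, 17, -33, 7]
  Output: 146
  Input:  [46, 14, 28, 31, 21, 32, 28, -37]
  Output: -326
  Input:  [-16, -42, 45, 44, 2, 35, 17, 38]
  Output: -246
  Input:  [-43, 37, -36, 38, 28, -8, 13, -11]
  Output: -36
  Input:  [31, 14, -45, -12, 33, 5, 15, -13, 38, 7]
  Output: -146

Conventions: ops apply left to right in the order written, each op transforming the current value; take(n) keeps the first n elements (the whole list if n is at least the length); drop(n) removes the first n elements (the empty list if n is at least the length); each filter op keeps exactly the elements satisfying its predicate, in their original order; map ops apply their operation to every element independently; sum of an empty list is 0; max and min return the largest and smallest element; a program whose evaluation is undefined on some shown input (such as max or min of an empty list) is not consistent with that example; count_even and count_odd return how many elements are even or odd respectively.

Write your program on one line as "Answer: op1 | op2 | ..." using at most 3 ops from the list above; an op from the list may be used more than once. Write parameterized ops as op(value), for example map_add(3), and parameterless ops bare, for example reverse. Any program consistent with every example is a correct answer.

map_mul(-2) | sort_desc | sum

Check, running the answer program on each example:
  [1, -39, -26, 17, -33, 7] -> [-2, 78, 52, -34, 66, -14] -> [78, 66, 52, -2, -14, -34] -> 146
  [46, 14, 28, 31, 21, 32, 28, -37] -> [-92, -28, -56, -62, -42, -64, -56, 74] -> [74, -28, -42, -56, -56, -62, -64, -92] -> -326
  [-16, -42, 45, 44, 2, 35, 17, 38] -> [32, 84, -90, -88, -4, -70, -34, -76] -> [84, 32, -4, -34, -70, -76, -88, -90] -> -246
  [-43, 37, -36, 38, 28, -8, 13, -11] -> [86, -74, 72, -76, -56, 16, -26, 22] -> [86, 72, 22, 16, -26, -56, -74, -76] -> -36
  [31, 14, -45, -12, 33, 5, 15, -13, 38, 7] -> [-62, -28, 90, 24, -66, -10, -30, 26, -76, -14] -> [90, 26, 24, -10, -14, -28, -30, -62, -66, -76] -> -146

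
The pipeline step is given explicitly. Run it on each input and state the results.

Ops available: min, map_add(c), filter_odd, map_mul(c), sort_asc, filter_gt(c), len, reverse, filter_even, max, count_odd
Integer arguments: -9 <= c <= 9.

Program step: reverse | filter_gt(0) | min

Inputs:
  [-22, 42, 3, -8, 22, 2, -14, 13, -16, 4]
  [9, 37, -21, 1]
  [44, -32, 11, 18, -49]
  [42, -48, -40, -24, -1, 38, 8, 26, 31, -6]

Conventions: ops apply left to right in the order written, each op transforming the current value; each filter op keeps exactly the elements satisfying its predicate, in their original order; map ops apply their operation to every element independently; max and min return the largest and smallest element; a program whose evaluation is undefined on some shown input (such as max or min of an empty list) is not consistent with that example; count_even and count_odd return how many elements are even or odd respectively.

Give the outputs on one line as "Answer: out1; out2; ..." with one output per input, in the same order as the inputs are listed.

Execution, op by op:
  [-22, 42, 3, -8, 22, 2, -14, 13, -16, 4] -> [4, -16, 13, -14, 2, 22, -8, 3, 42, -22] -> [4, 13, 2, 22, 3, 42] -> 2
  [9, 37, -21, 1] -> [1, -21, 37, 9] -> [1, 37, 9] -> 1
  [44, -32, 11, 18, -49] -> [-49, 18, 11, -32, 44] -> [18, 11, 44] -> 11
  [42, -48, -40, -24, -1, 38, 8, 26, 31, -6] -> [-6, 31, 26, 8, 38, -1, -24, -40, -48, 42] -> [31, 26, 8, 38, 42] -> 8

2; 1; 11; 8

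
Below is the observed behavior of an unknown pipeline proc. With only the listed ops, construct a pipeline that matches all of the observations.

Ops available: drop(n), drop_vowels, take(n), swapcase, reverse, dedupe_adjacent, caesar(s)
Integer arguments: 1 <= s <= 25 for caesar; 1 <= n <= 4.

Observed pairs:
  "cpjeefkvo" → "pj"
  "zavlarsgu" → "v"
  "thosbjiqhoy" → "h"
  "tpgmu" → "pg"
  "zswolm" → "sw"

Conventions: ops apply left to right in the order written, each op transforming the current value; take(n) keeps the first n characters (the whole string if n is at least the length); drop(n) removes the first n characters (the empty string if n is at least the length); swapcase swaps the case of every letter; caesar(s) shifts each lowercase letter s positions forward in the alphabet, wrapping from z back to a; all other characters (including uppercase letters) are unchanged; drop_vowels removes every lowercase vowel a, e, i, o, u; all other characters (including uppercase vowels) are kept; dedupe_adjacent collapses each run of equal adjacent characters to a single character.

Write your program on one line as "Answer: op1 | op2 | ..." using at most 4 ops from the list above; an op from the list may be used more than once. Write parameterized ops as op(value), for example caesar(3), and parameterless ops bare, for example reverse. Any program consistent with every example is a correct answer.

drop(1) | take(2) | drop_vowels

Check, running the answer program on each example:
  "cpjeefkvo" -> "pjeefkvo" -> "pj" -> "pj"
  "zavlarsgu" -> "avlarsgu" -> "av" -> "v"
  "thosbjiqhoy" -> "hosbjiqhoy" -> "ho" -> "h"
  "tpgmu" -> "pgmu" -> "pg" -> "pg"
  "zswolm" -> "swolm" -> "sw" -> "sw"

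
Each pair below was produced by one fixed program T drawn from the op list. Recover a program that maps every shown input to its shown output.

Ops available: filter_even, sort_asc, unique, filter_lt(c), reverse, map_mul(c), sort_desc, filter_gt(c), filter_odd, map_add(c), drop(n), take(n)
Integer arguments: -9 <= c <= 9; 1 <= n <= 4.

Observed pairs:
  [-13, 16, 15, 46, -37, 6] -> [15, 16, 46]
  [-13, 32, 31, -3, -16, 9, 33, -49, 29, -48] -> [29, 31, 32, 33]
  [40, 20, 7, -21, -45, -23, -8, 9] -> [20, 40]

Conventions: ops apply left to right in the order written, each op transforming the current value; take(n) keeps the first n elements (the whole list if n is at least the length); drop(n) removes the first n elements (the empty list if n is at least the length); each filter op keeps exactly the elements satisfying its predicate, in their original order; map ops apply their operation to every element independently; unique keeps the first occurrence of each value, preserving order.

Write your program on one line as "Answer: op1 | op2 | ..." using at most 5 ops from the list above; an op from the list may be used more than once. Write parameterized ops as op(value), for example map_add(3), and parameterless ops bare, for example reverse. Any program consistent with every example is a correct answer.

filter_gt(7) | filter_gt(9) | sort_desc | sort_asc

Check, running the answer program on each example:
  [-13, 16, 15, 46, -37, 6] -> [16, 15, 46] -> [16, 15, 46] -> [46, 16, 15] -> [15, 16, 46]
  [-13, 32, 31, -3, -16, 9, 33, -49, 29, -48] -> [32, 31, 9, 33, 29] -> [32, 31, 33, 29] -> [33, 32, 31, 29] -> [29, 31, 32, 33]
  [40, 20, 7, -21, -45, -23, -8, 9] -> [40, 20, 9] -> [40, 20] -> [40, 20] -> [20, 40]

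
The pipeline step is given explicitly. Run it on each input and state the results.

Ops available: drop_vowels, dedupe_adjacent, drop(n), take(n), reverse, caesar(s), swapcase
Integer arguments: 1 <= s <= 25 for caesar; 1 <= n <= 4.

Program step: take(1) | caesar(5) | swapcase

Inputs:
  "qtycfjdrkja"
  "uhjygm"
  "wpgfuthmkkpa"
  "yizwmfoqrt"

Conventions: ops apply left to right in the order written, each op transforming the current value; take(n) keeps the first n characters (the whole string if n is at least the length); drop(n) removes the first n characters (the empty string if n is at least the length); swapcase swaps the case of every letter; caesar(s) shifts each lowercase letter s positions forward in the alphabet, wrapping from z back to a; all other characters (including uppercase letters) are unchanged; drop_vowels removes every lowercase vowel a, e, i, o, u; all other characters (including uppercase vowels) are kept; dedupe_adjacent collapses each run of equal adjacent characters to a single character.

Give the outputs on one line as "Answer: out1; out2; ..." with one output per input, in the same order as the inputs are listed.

Execution, op by op:
  "qtycfjdrkja" -> "q" -> "v" -> "V"
  "uhjygm" -> "u" -> "z" -> "Z"
  "wpgfuthmkkpa" -> "w" -> "b" -> "B"
  "yizwmfoqrt" -> "y" -> "d" -> "D"

"V"; "Z"; "B"; "D"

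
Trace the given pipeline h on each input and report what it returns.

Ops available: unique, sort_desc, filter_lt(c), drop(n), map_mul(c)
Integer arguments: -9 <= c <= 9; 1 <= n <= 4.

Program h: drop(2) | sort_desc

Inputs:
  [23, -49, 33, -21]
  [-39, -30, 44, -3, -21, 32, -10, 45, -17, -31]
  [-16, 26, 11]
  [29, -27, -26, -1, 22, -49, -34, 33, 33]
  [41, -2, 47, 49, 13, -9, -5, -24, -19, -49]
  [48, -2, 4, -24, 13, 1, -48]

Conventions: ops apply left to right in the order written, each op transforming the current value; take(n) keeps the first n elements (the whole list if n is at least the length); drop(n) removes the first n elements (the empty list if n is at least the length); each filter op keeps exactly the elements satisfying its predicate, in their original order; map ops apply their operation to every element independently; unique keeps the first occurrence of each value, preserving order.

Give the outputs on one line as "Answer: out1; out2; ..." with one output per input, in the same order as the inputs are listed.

[33, -21]; [45, 44, 32, -3, -10, -17, -21, -31]; [11]; [33, 33, 22, -1, -26, -34, -49]; [49, 47, 13, -5, -9, -19, -24, -49]; [13, 4, 1, -24, -48]

Execution, op by op:
  [23, -49, 33, -21] -> [33, -21] -> [33, -21]
  [-39, -30, 44, -3, -21, 32, -10, 45, -17, -31] -> [44, -3, -21, 32, -10, 45, -17, -31] -> [45, 44, 32, -3, -10, -17, -21, -31]
  [-16, 26, 11] -> [11] -> [11]
  [29, -27, -26, -1, 22, -49, -34, 33, 33] -> [-26, -1, 22, -49, -34, 33, 33] -> [33, 33, 22, -1, -26, -34, -49]
  [41, -2, 47, 49, 13, -9, -5, -24, -19, -49] -> [47, 49, 13, -9, -5, -24, -19, -49] -> [49, 47, 13, -5, -9, -19, -24, -49]
  [48, -2, 4, -24, 13, 1, -48] -> [4, -24, 13, 1, -48] -> [13, 4, 1, -24, -48]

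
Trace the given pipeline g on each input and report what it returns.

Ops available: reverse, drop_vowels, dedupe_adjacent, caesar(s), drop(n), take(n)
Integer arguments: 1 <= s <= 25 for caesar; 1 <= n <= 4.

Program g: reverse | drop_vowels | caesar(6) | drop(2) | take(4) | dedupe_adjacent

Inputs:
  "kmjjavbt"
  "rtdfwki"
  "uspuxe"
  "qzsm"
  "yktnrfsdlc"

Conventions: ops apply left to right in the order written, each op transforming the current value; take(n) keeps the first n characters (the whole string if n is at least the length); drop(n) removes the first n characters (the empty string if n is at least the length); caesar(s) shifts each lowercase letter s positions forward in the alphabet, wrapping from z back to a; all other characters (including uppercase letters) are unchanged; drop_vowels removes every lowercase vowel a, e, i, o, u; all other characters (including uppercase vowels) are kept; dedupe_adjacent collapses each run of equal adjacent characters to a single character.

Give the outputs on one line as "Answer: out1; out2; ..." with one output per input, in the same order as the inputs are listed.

Execution, op by op:
  "kmjjavbt" -> "tbvajjmk" -> "tbvjjmk" -> "zhbppsq" -> "bppsq" -> "bpps" -> "bps"
  "rtdfwki" -> "ikwfdtr" -> "kwfdtr" -> "qcljzx" -> "ljzx" -> "ljzx" -> "ljzx"
  "uspuxe" -> "exupsu" -> "xps" -> "dvy" -> "y" -> "y" -> "y"
  "qzsm" -> "mszq" -> "mszq" -> "syfw" -> "fw" -> "fw" -> "fw"
  "yktnrfsdlc" -> "cldsfrntky" -> "cldsfrntky" -> "irjylxtzqe" -> "jylxtzqe" -> "jylx" -> "jylx"

"bps"; "ljzx"; "y"; "fw"; "jylx"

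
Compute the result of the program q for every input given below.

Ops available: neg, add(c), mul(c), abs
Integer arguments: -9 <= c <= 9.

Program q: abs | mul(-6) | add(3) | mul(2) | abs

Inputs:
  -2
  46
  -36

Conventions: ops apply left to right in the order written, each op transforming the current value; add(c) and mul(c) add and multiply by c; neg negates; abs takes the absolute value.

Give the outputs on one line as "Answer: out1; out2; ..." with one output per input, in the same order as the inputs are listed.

18; 546; 426

Execution, op by op:
  -2 -> 2 -> -12 -> -9 -> -18 -> 18
  46 -> 46 -> -276 -> -273 -> -546 -> 546
  -36 -> 36 -> -216 -> -213 -> -426 -> 426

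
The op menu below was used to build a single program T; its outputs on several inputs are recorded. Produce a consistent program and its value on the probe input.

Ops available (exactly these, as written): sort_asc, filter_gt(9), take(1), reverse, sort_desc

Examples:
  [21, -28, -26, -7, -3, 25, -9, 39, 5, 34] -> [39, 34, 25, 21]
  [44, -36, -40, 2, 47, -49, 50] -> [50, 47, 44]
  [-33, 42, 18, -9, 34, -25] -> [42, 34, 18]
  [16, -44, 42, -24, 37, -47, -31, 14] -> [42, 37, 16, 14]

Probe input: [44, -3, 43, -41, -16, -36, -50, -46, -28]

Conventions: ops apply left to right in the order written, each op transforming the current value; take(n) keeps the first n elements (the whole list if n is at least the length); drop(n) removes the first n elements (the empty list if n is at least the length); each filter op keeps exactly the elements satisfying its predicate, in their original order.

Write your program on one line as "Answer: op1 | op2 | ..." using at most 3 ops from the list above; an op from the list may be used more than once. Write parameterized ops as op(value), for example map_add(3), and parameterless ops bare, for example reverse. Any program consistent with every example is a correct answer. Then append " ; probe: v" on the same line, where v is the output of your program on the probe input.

reverse | sort_desc | filter_gt(9) ; probe: [44, 43]

Check, running the answer program on each example:
  [21, -28, -26, -7, -3, 25, -9, 39, 5, 34] -> [34, 5, 39, -9, 25, -3, -7, -26, -28, 21] -> [39, 34, 25, 21, 5, -3, -7, -9, -26, -28] -> [39, 34, 25, 21]
  [44, -36, -40, 2, 47, -49, 50] -> [50, -49, 47, 2, -40, -36, 44] -> [50, 47, 44, 2, -36, -40, -49] -> [50, 47, 44]
  [-33, 42, 18, -9, 34, -25] -> [-25, 34, -9, 18, 42, -33] -> [42, 34, 18, -9, -25, -33] -> [42, 34, 18]
  [16, -44, 42, -24, 37, -47, -31, 14] -> [14, -31, -47, 37, -24, 42, -44, 16] -> [42, 37, 16, 14, -24, -31, -44, -47] -> [42, 37, 16, 14]
  probe: [44, -3, 43, -41, -16, -36, -50, -46, -28] -> [-28, -46, -50, -36, -16, -41, 43, -3, 44] -> [44, 43, -3, -16, -28, -36, -41, -46, -50] -> [44, 43]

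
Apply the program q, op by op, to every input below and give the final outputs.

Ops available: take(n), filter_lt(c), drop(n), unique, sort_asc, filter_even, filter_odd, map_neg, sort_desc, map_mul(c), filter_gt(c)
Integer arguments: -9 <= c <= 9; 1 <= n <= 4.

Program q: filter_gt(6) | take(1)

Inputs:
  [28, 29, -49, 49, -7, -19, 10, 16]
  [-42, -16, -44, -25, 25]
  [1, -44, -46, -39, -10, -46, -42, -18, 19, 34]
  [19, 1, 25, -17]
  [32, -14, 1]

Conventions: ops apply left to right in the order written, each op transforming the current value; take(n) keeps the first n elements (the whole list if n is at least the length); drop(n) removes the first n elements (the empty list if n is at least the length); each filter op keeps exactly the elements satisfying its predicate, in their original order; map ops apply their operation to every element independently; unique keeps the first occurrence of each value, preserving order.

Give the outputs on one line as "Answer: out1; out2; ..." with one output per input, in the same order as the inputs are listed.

Execution, op by op:
  [28, 29, -49, 49, -7, -19, 10, 16] -> [28, 29, 49, 10, 16] -> [28]
  [-42, -16, -44, -25, 25] -> [25] -> [25]
  [1, -44, -46, -39, -10, -46, -42, -18, 19, 34] -> [19, 34] -> [19]
  [19, 1, 25, -17] -> [19, 25] -> [19]
  [32, -14, 1] -> [32] -> [32]

[28]; [25]; [19]; [19]; [32]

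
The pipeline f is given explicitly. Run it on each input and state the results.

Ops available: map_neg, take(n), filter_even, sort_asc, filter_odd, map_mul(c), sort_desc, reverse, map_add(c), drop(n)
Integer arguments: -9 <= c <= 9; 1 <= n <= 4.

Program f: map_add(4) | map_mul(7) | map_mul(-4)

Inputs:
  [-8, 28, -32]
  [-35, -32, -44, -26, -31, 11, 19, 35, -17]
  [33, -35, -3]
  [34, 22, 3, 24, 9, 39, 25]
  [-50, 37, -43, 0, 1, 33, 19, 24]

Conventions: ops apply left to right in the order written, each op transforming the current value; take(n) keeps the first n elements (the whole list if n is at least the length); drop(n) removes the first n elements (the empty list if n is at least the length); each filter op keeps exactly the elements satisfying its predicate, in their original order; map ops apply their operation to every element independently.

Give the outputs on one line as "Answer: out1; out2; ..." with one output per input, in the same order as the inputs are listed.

[112, -896, 784]; [868, 784, 1120, 616, 756, -420, -644, -1092, 364]; [-1036, 868, -28]; [-1064, -728, -196, -784, -364, -1204, -812]; [1288, -1148, 1092, -112, -140, -1036, -644, -784]

Execution, op by op:
  [-8, 28, -32] -> [-4, 32, -28] -> [-28, 224, -196] -> [112, -896, 784]
  [-35, -32, -44, -26, -31, 11, 19, 35, -17] -> [-31, -28, -40, -22, -27, 15, 23, 39, -13] -> [-217, -196, -280, -154, -189, 105, 161, 273, -91] -> [868, 784, 1120, 616, 756, -420, -644, -1092, 364]
  [33, -35, -3] -> [37, -31, 1] -> [259, -217, 7] -> [-1036, 868, -28]
  [34, 22, 3, 24, 9, 39, 25] -> [38, 26, 7, 28, 13, 43, 29] -> [266, 182, 49, 196, 91, 301, 203] -> [-1064, -728, -196, -784, -364, -1204, -812]
  [-50, 37, -43, 0, 1, 33, 19, 24] -> [-46, 41, -39, 4, 5, 37, 23, 28] -> [-322, 287, -273, 28, 35, 259, 161, 196] -> [1288, -1148, 1092, -112, -140, -1036, -644, -784]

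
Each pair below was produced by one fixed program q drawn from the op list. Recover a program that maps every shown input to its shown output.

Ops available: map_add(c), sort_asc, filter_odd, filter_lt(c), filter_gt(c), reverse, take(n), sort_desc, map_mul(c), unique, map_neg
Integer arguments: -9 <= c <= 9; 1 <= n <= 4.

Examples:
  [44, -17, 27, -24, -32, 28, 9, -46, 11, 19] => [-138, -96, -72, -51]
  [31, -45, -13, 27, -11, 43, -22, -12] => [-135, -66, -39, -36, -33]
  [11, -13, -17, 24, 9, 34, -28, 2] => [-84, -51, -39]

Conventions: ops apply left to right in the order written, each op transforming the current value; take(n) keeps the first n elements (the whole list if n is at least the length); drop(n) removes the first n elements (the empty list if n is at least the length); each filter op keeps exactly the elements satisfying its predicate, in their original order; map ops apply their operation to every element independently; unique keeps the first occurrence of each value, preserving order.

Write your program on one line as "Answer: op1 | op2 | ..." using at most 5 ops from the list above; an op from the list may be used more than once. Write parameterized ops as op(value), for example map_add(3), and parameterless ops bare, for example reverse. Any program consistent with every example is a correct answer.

filter_lt(-4) | sort_asc | sort_desc | map_mul(3) | reverse

Check, running the answer program on each example:
  [44, -17, 27, -24, -32, 28, 9, -46, 11, 19] -> [-17, -24, -32, -46] -> [-46, -32, -24, -17] -> [-17, -24, -32, -46] -> [-51, -72, -96, -138] -> [-138, -96, -72, -51]
  [31, -45, -13, 27, -11, 43, -22, -12] -> [-45, -13, -11, -22, -12] -> [-45, -22, -13, -12, -11] -> [-11, -12, -13, -22, -45] -> [-33, -36, -39, -66, -135] -> [-135, -66, -39, -36, -33]
  [11, -13, -17, 24, 9, 34, -28, 2] -> [-13, -17, -28] -> [-28, -17, -13] -> [-13, -17, -28] -> [-39, -51, -84] -> [-84, -51, -39]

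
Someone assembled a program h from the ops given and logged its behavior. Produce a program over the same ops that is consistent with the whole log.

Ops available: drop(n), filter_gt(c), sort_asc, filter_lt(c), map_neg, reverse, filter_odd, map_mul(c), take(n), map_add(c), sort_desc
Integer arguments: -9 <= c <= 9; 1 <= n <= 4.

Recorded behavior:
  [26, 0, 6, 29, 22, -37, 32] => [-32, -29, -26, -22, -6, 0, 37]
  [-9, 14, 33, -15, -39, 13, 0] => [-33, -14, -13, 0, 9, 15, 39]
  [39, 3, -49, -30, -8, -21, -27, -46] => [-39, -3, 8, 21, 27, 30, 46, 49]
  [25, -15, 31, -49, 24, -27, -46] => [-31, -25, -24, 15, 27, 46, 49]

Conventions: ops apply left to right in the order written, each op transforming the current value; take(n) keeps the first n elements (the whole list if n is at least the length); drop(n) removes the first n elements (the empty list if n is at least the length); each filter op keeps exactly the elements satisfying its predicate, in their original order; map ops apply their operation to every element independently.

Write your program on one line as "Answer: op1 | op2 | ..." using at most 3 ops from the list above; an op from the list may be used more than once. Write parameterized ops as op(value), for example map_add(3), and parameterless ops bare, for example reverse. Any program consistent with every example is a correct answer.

map_neg | sort_asc

Check, running the answer program on each example:
  [26, 0, 6, 29, 22, -37, 32] -> [-26, 0, -6, -29, -22, 37, -32] -> [-32, -29, -26, -22, -6, 0, 37]
  [-9, 14, 33, -15, -39, 13, 0] -> [9, -14, -33, 15, 39, -13, 0] -> [-33, -14, -13, 0, 9, 15, 39]
  [39, 3, -49, -30, -8, -21, -27, -46] -> [-39, -3, 49, 30, 8, 21, 27, 46] -> [-39, -3, 8, 21, 27, 30, 46, 49]
  [25, -15, 31, -49, 24, -27, -46] -> [-25, 15, -31, 49, -24, 27, 46] -> [-31, -25, -24, 15, 27, 46, 49]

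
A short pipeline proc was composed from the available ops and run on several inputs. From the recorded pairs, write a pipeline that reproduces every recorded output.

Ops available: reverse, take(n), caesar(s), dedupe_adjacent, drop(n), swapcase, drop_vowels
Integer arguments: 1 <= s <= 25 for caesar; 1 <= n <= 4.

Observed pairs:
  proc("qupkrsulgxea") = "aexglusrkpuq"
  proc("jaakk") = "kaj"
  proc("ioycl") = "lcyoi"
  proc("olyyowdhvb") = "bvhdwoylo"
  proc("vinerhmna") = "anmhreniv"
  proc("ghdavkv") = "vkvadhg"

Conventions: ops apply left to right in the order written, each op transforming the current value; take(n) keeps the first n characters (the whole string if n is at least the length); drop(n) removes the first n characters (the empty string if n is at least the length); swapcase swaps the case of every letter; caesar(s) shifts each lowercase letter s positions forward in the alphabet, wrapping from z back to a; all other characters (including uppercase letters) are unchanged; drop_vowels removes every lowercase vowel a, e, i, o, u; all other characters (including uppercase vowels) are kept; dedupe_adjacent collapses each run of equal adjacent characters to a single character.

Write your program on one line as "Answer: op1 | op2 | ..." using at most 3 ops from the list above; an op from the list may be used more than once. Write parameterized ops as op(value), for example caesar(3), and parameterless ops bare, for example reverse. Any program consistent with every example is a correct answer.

reverse | dedupe_adjacent

Check, running the answer program on each example:
  "qupkrsulgxea" -> "aexglusrkpuq" -> "aexglusrkpuq"
  "jaakk" -> "kkaaj" -> "kaj"
  "ioycl" -> "lcyoi" -> "lcyoi"
  "olyyowdhvb" -> "bvhdwoyylo" -> "bvhdwoylo"
  "vinerhmna" -> "anmhreniv" -> "anmhreniv"
  "ghdavkv" -> "vkvadhg" -> "vkvadhg"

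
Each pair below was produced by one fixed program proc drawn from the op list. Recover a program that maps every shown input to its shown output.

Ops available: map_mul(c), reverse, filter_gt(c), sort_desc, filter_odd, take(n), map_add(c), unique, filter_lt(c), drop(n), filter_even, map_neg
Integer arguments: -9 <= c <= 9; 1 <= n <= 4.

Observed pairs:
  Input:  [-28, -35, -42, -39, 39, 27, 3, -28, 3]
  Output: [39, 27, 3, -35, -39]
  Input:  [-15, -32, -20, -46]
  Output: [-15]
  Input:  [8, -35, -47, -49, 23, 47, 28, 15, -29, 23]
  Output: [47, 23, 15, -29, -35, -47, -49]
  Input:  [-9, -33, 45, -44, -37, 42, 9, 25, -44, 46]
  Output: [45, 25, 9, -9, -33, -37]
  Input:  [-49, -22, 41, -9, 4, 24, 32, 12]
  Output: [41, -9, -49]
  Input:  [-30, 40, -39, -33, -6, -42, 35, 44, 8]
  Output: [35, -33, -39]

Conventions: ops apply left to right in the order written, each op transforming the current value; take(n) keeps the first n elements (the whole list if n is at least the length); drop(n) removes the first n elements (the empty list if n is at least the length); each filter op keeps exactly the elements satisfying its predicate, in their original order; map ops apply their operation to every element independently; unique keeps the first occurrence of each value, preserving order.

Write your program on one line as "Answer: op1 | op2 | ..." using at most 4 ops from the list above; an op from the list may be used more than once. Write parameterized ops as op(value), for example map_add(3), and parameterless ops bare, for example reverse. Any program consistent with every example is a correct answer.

sort_desc | unique | filter_odd

Check, running the answer program on each example:
  [-28, -35, -42, -39, 39, 27, 3, -28, 3] -> [39, 27, 3, 3, -28, -28, -35, -39, -42] -> [39, 27, 3, -28, -35, -39, -42] -> [39, 27, 3, -35, -39]
  [-15, -32, -20, -46] -> [-15, -20, -32, -46] -> [-15, -20, -32, -46] -> [-15]
  [8, -35, -47, -49, 23, 47, 28, 15, -29, 23] -> [47, 28, 23, 23, 15, 8, -29, -35, -47, -49] -> [47, 28, 23, 15, 8, -29, -35, -47, -49] -> [47, 23, 15, -29, -35, -47, -49]
  [-9, -33, 45, -44, -37, 42, 9, 25, -44, 46] -> [46, 45, 42, 25, 9, -9, -33, -37, -44, -44] -> [46, 45, 42, 25, 9, -9, -33, -37, -44] -> [45, 25, 9, -9, -33, -37]
  [-49, -22, 41, -9, 4, 24, 32, 12] -> [41, 32, 24, 12, 4, -9, -22, -49] -> [41, 32, 24, 12, 4, -9, -22, -49] -> [41, -9, -49]
  [-30, 40, -39, -33, -6, -42, 35, 44, 8] -> [44, 40, 35, 8, -6, -30, -33, -39, -42] -> [44, 40, 35, 8, -6, -30, -33, -39, -42] -> [35, -33, -39]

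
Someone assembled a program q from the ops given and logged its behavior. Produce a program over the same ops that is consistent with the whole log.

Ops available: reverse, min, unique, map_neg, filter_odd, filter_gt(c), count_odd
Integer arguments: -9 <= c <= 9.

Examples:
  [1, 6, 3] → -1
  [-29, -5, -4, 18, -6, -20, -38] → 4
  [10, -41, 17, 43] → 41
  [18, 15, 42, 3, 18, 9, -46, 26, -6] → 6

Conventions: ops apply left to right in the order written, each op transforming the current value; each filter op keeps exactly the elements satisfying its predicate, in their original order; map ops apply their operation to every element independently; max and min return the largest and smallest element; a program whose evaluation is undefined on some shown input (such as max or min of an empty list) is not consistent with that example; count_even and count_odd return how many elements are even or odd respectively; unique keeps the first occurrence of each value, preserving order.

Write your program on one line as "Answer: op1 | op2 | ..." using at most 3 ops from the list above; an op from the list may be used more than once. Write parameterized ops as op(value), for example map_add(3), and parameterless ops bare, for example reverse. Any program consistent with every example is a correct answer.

map_neg | filter_gt(-3) | min

Check, running the answer program on each example:
  [1, 6, 3] -> [-1, -6, -3] -> [-1] -> -1
  [-29, -5, -4, 18, -6, -20, -38] -> [29, 5, 4, -18, 6, 20, 38] -> [29, 5, 4, 6, 20, 38] -> 4
  [10, -41, 17, 43] -> [-10, 41, -17, -43] -> [41] -> 41
  [18, 15, 42, 3, 18, 9, -46, 26, -6] -> [-18, -15, -42, -3, -18, -9, 46, -26, 6] -> [46, 6] -> 6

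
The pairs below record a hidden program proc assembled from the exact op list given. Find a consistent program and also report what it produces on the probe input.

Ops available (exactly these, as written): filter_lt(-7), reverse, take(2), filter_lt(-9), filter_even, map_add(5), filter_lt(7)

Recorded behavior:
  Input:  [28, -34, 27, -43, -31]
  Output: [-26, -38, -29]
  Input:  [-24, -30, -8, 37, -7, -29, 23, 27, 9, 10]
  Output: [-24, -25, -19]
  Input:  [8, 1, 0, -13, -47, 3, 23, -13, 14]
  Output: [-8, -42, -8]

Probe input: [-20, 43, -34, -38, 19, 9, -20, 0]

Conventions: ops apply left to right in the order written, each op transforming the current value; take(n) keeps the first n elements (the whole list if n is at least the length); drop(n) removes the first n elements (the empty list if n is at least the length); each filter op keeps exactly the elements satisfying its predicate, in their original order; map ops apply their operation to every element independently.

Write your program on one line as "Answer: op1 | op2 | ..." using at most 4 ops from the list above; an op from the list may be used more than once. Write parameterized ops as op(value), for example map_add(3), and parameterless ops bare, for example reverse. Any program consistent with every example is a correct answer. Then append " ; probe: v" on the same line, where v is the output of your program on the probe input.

reverse | filter_lt(-9) | map_add(5) ; probe: [-15, -33, -29, -15]

Check, running the answer program on each example:
  [28, -34, 27, -43, -31] -> [-31, -43, 27, -34, 28] -> [-31, -43, -34] -> [-26, -38, -29]
  [-24, -30, -8, 37, -7, -29, 23, 27, 9, 10] -> [10, 9, 27, 23, -29, -7, 37, -8, -30, -24] -> [-29, -30, -24] -> [-24, -25, -19]
  [8, 1, 0, -13, -47, 3, 23, -13, 14] -> [14, -13, 23, 3, -47, -13, 0, 1, 8] -> [-13, -47, -13] -> [-8, -42, -8]
  probe: [-20, 43, -34, -38, 19, 9, -20, 0] -> [0, -20, 9, 19, -38, -34, 43, -20] -> [-20, -38, -34, -20] -> [-15, -33, -29, -15]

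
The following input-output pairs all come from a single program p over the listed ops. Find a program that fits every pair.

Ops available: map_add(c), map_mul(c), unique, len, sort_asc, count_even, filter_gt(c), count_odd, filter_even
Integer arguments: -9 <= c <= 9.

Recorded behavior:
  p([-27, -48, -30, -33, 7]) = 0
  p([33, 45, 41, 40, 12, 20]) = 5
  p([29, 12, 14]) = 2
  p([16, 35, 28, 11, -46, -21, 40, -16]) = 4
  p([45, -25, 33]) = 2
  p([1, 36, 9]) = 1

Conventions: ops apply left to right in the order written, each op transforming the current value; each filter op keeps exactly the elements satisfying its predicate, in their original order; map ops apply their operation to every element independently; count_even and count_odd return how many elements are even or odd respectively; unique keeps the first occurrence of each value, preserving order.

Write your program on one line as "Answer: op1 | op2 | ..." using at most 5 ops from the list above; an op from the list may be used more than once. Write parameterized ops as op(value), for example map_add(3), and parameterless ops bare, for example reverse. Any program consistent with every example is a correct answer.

map_add(-5) | filter_gt(7) | sort_asc | len

Check, running the answer program on each example:
  [-27, -48, -30, -33, 7] -> [-32, -53, -35, -38, 2] -> [] -> [] -> 0
  [33, 45, 41, 40, 12, 20] -> [28, 40, 36, 35, 7, 15] -> [28, 40, 36, 35, 15] -> [15, 28, 35, 36, 40] -> 5
  [29, 12, 14] -> [24, 7, 9] -> [24, 9] -> [9, 24] -> 2
  [16, 35, 28, 11, -46, -21, 40, -16] -> [11, 30, 23, 6, -51, -26, 35, -21] -> [11, 30, 23, 35] -> [11, 23, 30, 35] -> 4
  [45, -25, 33] -> [40, -30, 28] -> [40, 28] -> [28, 40] -> 2
  [1, 36, 9] -> [-4, 31, 4] -> [31] -> [31] -> 1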